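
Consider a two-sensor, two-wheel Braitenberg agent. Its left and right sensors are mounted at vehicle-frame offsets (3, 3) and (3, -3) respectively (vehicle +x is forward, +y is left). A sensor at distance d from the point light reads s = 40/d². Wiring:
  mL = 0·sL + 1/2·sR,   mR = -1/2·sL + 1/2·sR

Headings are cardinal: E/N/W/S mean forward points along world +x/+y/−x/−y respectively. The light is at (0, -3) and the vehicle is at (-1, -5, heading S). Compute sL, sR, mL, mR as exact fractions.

40/29 40/41 20/41 -240/1189

left sensor world pos  = (2, -8); dL² = 29
right sensor world pos = (-4, -8); dR² = 41
sL = 40/29 = 40/29
sR = 40/41 = 40/41
mL = 0·sL + 1/2·sR = 20/41
mR = -1/2·sL + 1/2·sR = -240/1189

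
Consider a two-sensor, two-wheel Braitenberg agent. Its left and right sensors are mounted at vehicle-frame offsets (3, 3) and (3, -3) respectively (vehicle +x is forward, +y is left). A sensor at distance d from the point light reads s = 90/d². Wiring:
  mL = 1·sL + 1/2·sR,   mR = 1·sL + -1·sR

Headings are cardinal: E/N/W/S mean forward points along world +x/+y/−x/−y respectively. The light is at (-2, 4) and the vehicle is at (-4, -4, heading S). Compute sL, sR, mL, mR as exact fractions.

left sensor world pos  = (-1, -7); dL² = 122
right sensor world pos = (-7, -7); dR² = 146
sL = 90/122 = 45/61
sR = 90/146 = 45/73
mL = 1·sL + 1/2·sR = 9315/8906
mR = 1·sL + -1·sR = 540/4453

45/61 45/73 9315/8906 540/4453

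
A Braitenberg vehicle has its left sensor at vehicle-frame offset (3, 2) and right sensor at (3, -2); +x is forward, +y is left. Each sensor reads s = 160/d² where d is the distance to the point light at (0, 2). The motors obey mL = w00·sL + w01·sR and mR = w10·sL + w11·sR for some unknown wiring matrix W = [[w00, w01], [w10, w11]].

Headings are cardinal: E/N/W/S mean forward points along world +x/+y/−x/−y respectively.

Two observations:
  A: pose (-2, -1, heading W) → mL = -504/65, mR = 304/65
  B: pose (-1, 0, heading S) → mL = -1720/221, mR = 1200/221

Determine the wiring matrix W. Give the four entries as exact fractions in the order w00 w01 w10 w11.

-1/2 -1 1/2 1/2

obs A: pose=(-2,-1,W) → sL=16/5, sR=80/13, mL=-504/65, mR=304/65
obs B: pose=(-1,0,S) → sL=80/13, sR=80/17, mL=-1720/221, mR=1200/221
sensor matrix S = [[16/5, 80/13], [80/13, 80/17]]; det S = -65536/2873
solve [mL_A; mL_B] = S·[w00; w01] and [mR_A; mR_B] = S·[w10; w11]:
  w00 = -1/2, w01 = -1, w10 = 1/2, w11 = 1/2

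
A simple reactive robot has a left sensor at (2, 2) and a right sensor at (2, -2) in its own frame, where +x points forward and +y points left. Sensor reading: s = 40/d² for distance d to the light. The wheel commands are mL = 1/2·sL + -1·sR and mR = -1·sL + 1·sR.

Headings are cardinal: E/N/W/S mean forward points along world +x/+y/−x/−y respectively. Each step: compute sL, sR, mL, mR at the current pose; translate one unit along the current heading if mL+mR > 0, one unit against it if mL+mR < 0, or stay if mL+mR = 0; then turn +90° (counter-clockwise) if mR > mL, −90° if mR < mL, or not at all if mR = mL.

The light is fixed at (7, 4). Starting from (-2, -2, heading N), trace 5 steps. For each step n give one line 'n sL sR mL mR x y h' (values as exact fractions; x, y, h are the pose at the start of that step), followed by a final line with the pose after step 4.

0 40/137 8/13 -836/1781 576/1781 -2 -2 N
1 20/101 20/73 -1290/7373 560/7373 -2 -3 W
2 40/117 40/181 -1060/21177 -2560/21177 -1 -3 S
3 10/41 10/29 -265/1189 120/1189 -1 -2 W
4 40/89 8/29 -132/2581 -448/2581 0 -2 S
final 0 -1 W

n=0: pose=(-2,-2,N); sL=40/137, sR=8/13; mL=-836/1781, mR=576/1781; mL+mR=-20/137 → advance -1; mR−mL=1412/1781 → turn +1·90°
n=1: pose=(-2,-3,W); sL=20/101, sR=20/73; mL=-1290/7373, mR=560/7373; mL+mR=-10/101 → advance -1; mR−mL=1850/7373 → turn +1·90°
n=2: pose=(-1,-3,S); sL=40/117, sR=40/181; mL=-1060/21177, mR=-2560/21177; mL+mR=-20/117 → advance -1; mR−mL=-500/7059 → turn -1·90°
n=3: pose=(-1,-2,W); sL=10/41, sR=10/29; mL=-265/1189, mR=120/1189; mL+mR=-5/41 → advance -1; mR−mL=385/1189 → turn +1·90°
n=4: pose=(0,-2,S); sL=40/89, sR=8/29; mL=-132/2581, mR=-448/2581; mL+mR=-20/89 → advance -1; mR−mL=-316/2581 → turn -1·90°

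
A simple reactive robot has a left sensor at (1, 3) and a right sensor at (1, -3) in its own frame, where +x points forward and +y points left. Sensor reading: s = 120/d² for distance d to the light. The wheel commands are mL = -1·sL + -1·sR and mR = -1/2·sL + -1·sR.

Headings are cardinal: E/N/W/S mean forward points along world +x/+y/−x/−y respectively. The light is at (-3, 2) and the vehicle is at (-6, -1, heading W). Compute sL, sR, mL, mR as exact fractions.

left sensor world pos  = (-7, -4); dL² = 52
right sensor world pos = (-7, 2); dR² = 16
sL = 120/52 = 30/13
sR = 120/16 = 15/2
mL = -1·sL + -1·sR = -255/26
mR = -1/2·sL + -1·sR = -225/26

30/13 15/2 -255/26 -225/26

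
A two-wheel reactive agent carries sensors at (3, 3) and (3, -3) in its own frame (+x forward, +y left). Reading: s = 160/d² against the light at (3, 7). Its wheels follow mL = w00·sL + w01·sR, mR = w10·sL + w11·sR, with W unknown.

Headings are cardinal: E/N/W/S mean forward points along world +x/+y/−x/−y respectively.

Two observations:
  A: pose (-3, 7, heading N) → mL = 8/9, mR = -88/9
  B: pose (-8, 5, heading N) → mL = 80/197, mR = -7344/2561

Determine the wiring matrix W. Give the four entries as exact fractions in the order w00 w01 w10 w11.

obs A: pose=(-3,7,N) → sL=16/9, sR=80/9, mL=8/9, mR=-88/9
obs B: pose=(-8,5,N) → sL=160/197, sR=32/13, mL=80/197, mR=-7344/2561
sensor matrix S = [[16/9, 80/9], [160/197, 32/13]]; det S = -65536/23049
solve [mL_A; mL_B] = S·[w00; w01] and [mR_A; mR_B] = S·[w10; w11]:
  w00 = 1/2, w01 = 0, w10 = -1/2, w11 = -1

1/2 0 -1/2 -1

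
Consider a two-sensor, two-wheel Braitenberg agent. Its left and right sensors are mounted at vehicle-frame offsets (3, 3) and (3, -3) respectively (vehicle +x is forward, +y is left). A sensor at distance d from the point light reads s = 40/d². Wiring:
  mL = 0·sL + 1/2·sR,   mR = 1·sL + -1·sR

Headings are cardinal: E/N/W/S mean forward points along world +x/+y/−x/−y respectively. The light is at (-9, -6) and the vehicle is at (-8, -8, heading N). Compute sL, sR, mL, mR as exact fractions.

8 40/17 20/17 96/17

left sensor world pos  = (-11, -5); dL² = 5
right sensor world pos = (-5, -5); dR² = 17
sL = 40/5 = 8
sR = 40/17 = 40/17
mL = 0·sL + 1/2·sR = 20/17
mR = 1·sL + -1·sR = 96/17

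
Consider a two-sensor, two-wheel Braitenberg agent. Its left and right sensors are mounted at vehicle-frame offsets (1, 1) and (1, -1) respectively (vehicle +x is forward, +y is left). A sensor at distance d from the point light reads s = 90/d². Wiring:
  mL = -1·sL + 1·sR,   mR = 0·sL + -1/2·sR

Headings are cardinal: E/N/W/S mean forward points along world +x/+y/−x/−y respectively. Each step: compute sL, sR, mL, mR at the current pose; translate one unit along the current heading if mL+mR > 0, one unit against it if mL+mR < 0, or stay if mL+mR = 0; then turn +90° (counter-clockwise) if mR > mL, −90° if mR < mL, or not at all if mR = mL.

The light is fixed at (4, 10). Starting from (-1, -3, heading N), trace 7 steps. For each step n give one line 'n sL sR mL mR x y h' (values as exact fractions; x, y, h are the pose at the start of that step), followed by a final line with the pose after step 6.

0 1/2 9/16 1/16 -9/32 -1 -3 N
1 18/37 90/241 -1008/8917 -45/241 -1 -4 E
2 9/25 45/137 -108/3425 -45/274 -2 -4 S
3 18/49 90/193 936/9457 -45/193 -2 -3 W
4 1/2 9/16 1/16 -9/32 -1 -3 N
5 18/37 90/241 -1008/8917 -45/241 -1 -4 E
6 9/25 45/137 -108/3425 -45/274 -2 -4 S
final -2 -3 W

n=0: pose=(-1,-3,N); sL=1/2, sR=9/16; mL=1/16, mR=-9/32; mL+mR=-7/32 → advance -1; mR−mL=-11/32 → turn -1·90°
n=1: pose=(-1,-4,E); sL=18/37, sR=90/241; mL=-1008/8917, mR=-45/241; mL+mR=-2673/8917 → advance -1; mR−mL=-657/8917 → turn -1·90°
n=2: pose=(-2,-4,S); sL=9/25, sR=45/137; mL=-108/3425, mR=-45/274; mL+mR=-1341/6850 → advance -1; mR−mL=-909/6850 → turn -1·90°
n=3: pose=(-2,-3,W); sL=18/49, sR=90/193; mL=936/9457, mR=-45/193; mL+mR=-1269/9457 → advance -1; mR−mL=-3141/9457 → turn -1·90°
n=4: pose=(-1,-3,N); sL=1/2, sR=9/16; mL=1/16, mR=-9/32; mL+mR=-7/32 → advance -1; mR−mL=-11/32 → turn -1·90°
n=5: pose=(-1,-4,E); sL=18/37, sR=90/241; mL=-1008/8917, mR=-45/241; mL+mR=-2673/8917 → advance -1; mR−mL=-657/8917 → turn -1·90°
n=6: pose=(-2,-4,S); sL=9/25, sR=45/137; mL=-108/3425, mR=-45/274; mL+mR=-1341/6850 → advance -1; mR−mL=-909/6850 → turn -1·90°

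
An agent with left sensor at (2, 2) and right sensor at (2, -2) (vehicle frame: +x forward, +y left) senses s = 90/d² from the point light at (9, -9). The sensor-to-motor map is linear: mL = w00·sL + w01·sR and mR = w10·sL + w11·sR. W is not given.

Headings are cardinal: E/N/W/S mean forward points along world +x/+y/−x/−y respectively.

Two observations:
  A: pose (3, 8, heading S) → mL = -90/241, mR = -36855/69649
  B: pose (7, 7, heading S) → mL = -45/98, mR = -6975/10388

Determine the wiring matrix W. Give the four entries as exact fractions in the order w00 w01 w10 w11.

obs A: pose=(3,8,S) → sL=90/241, sR=90/289, mL=-90/241, mR=-36855/69649
obs B: pose=(7,7,S) → sL=45/98, sR=45/106, mL=-45/98, mR=-6975/10388
sensor matrix S = [[90/241, 90/289], [45/98, 45/106]]; det S = 2810700/180878453
solve [mL_A; mL_B] = S·[w00; w01] and [mR_A; mR_B] = S·[w10; w11]:
  w00 = -1, w01 = 0, w10 = -1, w11 = -1/2

-1 0 -1 -1/2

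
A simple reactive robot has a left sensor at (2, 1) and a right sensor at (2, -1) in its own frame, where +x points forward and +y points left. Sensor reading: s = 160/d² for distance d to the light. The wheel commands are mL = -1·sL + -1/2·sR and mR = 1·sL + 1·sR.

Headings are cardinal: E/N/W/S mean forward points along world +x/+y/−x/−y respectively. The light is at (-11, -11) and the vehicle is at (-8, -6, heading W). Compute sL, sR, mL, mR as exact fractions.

160/17 160/37 -7280/629 8640/629

left sensor world pos  = (-10, -7); dL² = 17
right sensor world pos = (-10, -5); dR² = 37
sL = 160/17 = 160/17
sR = 160/37 = 160/37
mL = -1·sL + -1/2·sR = -7280/629
mR = 1·sL + 1·sR = 8640/629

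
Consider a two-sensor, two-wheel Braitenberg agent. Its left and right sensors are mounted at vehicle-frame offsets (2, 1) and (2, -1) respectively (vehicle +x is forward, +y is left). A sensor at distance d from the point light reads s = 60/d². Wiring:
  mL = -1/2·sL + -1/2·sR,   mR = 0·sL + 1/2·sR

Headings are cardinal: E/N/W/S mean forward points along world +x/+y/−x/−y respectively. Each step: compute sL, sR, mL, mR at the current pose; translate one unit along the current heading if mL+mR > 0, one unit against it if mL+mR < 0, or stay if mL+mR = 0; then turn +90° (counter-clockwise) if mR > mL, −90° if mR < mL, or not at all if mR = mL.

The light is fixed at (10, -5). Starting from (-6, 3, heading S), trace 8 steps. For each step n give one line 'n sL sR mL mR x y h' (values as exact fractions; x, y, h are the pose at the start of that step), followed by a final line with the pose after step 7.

0 20/87 12/65 -1172/5655 6/65 -6 3 S
1 15/74 3/13 -417/1924 3/26 -6 4 E
2 12/89 60/377 -4932/33553 30/377 -7 4 N
3 6/41 30/221 -1278/9061 15/221 -7 3 W
4 20/87 12/65 -1172/5655 6/65 -6 3 S
5 15/74 3/13 -417/1924 3/26 -6 4 E
6 12/89 60/377 -4932/33553 30/377 -7 4 N
7 6/41 30/221 -1278/9061 15/221 -7 3 W
final -6 3 S

n=0: pose=(-6,3,S); sL=20/87, sR=12/65; mL=-1172/5655, mR=6/65; mL+mR=-10/87 → advance -1; mR−mL=1694/5655 → turn +1·90°
n=1: pose=(-6,4,E); sL=15/74, sR=3/13; mL=-417/1924, mR=3/26; mL+mR=-15/148 → advance -1; mR−mL=639/1924 → turn +1·90°
n=2: pose=(-7,4,N); sL=12/89, sR=60/377; mL=-4932/33553, mR=30/377; mL+mR=-6/89 → advance -1; mR−mL=7602/33553 → turn +1·90°
n=3: pose=(-7,3,W); sL=6/41, sR=30/221; mL=-1278/9061, mR=15/221; mL+mR=-3/41 → advance -1; mR−mL=1893/9061 → turn +1·90°
n=4: pose=(-6,3,S); sL=20/87, sR=12/65; mL=-1172/5655, mR=6/65; mL+mR=-10/87 → advance -1; mR−mL=1694/5655 → turn +1·90°
n=5: pose=(-6,4,E); sL=15/74, sR=3/13; mL=-417/1924, mR=3/26; mL+mR=-15/148 → advance -1; mR−mL=639/1924 → turn +1·90°
n=6: pose=(-7,4,N); sL=12/89, sR=60/377; mL=-4932/33553, mR=30/377; mL+mR=-6/89 → advance -1; mR−mL=7602/33553 → turn +1·90°
n=7: pose=(-7,3,W); sL=6/41, sR=30/221; mL=-1278/9061, mR=15/221; mL+mR=-3/41 → advance -1; mR−mL=1893/9061 → turn +1·90°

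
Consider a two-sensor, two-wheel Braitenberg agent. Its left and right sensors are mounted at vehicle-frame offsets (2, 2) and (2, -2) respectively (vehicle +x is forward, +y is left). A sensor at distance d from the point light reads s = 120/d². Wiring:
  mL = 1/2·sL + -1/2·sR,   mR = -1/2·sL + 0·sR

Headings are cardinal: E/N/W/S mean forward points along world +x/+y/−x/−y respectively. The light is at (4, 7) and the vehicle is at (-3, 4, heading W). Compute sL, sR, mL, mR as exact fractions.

60/53 60/41 -360/2173 -30/53

left sensor world pos  = (-5, 2); dL² = 106
right sensor world pos = (-5, 6); dR² = 82
sL = 120/106 = 60/53
sR = 120/82 = 60/41
mL = 1/2·sL + -1/2·sR = -360/2173
mR = -1/2·sL + 0·sR = -30/53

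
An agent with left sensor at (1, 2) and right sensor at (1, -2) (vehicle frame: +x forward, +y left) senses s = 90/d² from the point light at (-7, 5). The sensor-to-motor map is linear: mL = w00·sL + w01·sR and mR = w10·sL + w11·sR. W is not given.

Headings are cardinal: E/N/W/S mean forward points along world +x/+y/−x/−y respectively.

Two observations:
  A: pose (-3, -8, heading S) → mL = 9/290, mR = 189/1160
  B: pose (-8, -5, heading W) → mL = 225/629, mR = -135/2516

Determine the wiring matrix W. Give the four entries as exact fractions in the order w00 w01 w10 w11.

obs A: pose=(-3,-8,S) → sL=45/116, sR=9/20, mL=9/290, mR=189/1160
obs B: pose=(-8,-5,W) → sL=45/74, sR=45/34, mL=225/629, mR=-135/2516
sensor matrix S = [[45/116, 9/20], [45/74, 45/34]]; det S = 4374/18241
solve [mL_A; mL_B] = S·[w00; w01] and [mR_A; mR_B] = S·[w10; w11]:
  w00 = -1/2, w01 = 1/2, w10 = 1, w11 = -1/2

-1/2 1/2 1 -1/2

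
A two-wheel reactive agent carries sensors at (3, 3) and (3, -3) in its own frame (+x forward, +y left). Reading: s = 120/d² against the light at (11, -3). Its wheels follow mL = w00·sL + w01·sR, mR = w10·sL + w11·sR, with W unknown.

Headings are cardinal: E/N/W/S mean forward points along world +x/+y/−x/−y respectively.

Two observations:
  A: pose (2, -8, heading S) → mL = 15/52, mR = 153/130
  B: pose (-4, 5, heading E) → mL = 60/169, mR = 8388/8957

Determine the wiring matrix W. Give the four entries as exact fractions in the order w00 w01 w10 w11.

obs A: pose=(2,-8,S) → sL=6/5, sR=15/26, mL=15/52, mR=153/130
obs B: pose=(-4,5,E) → sL=24/53, sR=120/169, mL=60/169, mR=8388/8957
sensor matrix S = [[6/5, 15/26], [24/53, 120/169]]; det S = 5292/8957
solve [mL_A; mL_B] = S·[w00; w01] and [mR_A; mR_B] = S·[w10; w11]:
  w00 = 0, w01 = 1/2, w10 = 1/2, w11 = 1

0 1/2 1/2 1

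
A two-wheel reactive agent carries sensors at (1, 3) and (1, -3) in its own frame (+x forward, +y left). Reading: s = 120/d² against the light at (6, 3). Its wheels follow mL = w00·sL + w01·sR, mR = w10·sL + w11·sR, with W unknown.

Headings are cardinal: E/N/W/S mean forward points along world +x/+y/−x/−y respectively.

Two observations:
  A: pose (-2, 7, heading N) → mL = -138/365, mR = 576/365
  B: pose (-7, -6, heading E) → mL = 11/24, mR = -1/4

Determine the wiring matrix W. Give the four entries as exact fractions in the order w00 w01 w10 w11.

1 -1/2 -1 1

obs A: pose=(-2,7,N) → sL=60/73, sR=12/5, mL=-138/365, mR=576/365
obs B: pose=(-7,-6,E) → sL=2/3, sR=5/12, mL=11/24, mR=-1/4
sensor matrix S = [[60/73, 12/5], [2/3, 5/12]]; det S = -459/365
solve [mL_A; mL_B] = S·[w00; w01] and [mR_A; mR_B] = S·[w10; w11]:
  w00 = 1, w01 = -1/2, w10 = -1, w11 = 1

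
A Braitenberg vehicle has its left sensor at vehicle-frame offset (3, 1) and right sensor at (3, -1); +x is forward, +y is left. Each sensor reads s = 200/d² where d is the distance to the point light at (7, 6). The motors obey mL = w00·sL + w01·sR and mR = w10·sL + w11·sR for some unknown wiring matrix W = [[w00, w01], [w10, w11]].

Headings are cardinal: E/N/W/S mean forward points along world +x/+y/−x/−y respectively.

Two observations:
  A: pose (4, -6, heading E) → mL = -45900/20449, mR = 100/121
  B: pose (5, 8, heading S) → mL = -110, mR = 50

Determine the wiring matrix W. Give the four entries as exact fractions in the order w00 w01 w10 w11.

obs A: pose=(4,-6,E) → sL=200/121, sR=200/169, mL=-45900/20449, mR=100/121
obs B: pose=(5,8,S) → sL=100, sR=20, mL=-110, mR=50
sensor matrix S = [[200/121, 200/169], [100, 20]]; det S = -1744000/20449
solve [mL_A; mL_B] = S·[w00; w01] and [mR_A; mR_B] = S·[w10; w11]:
  w00 = -1, w01 = -1/2, w10 = 1/2, w11 = 0

-1 -1/2 1/2 0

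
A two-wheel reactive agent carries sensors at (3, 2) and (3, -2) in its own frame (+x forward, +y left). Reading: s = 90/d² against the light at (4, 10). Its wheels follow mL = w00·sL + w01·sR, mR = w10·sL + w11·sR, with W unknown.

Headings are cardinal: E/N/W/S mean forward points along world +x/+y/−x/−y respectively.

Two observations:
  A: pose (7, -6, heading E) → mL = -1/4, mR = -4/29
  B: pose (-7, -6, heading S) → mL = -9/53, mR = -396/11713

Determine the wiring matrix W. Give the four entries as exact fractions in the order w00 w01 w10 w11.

obs A: pose=(7,-6,E) → sL=45/116, sR=1/4, mL=-1/4, mR=-4/29
obs B: pose=(-7,-6,S) → sL=45/221, sR=9/53, mL=-9/53, mR=-396/11713
sensor matrix S = [[45/116, 1/4], [45/221, 9/53]]; det S = 5085/339677
solve [mL_A; mL_B] = S·[w00; w01] and [mR_A; mR_B] = S·[w10; w11]:
  w00 = 0, w01 = -1, w10 = -1, w11 = 1

0 -1 -1 1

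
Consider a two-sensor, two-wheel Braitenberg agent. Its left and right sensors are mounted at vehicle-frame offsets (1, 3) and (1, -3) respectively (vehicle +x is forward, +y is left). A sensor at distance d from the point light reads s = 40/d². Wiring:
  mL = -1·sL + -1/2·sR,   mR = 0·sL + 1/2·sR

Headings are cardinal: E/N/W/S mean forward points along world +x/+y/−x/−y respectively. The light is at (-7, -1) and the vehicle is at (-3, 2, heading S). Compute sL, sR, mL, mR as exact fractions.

left sensor world pos  = (0, 1); dL² = 53
right sensor world pos = (-6, 1); dR² = 5
sL = 40/53 = 40/53
sR = 40/5 = 8
mL = -1·sL + -1/2·sR = -252/53
mR = 0·sL + 1/2·sR = 4

40/53 8 -252/53 4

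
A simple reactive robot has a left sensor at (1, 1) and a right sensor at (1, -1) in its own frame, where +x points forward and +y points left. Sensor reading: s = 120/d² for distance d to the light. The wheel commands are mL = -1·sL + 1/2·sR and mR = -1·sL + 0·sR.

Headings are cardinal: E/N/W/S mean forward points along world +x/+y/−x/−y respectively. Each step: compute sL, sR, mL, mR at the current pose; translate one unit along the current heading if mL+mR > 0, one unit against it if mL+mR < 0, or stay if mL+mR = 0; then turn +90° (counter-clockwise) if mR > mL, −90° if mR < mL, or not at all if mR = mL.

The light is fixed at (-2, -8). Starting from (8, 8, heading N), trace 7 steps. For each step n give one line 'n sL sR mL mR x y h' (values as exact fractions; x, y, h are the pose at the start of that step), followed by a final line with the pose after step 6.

n=0: pose=(8,8,N); sL=12/37, sR=12/41; mL=-270/1517, mR=-12/37; mL+mR=-762/1517 → advance -1; mR−mL=-6/41 → turn -1·90°
n=1: pose=(8,7,E); sL=120/377, sR=120/317; mL=-15420/119509, mR=-120/377; mL+mR=-53460/119509 → advance -1; mR−mL=-60/317 → turn -1·90°
n=2: pose=(7,7,S); sL=15/37, sR=6/13; mL=-84/481, mR=-15/37; mL+mR=-279/481 → advance -1; mR−mL=-3/13 → turn -1·90°
n=3: pose=(7,8,W); sL=120/289, sR=120/353; mL=-25020/102017, mR=-120/289; mL+mR=-67380/102017 → advance -1; mR−mL=-60/353 → turn -1·90°
n=4: pose=(8,8,N); sL=12/37, sR=12/41; mL=-270/1517, mR=-12/37; mL+mR=-762/1517 → advance -1; mR−mL=-6/41 → turn -1·90°
n=5: pose=(8,7,E); sL=120/377, sR=120/317; mL=-15420/119509, mR=-120/377; mL+mR=-53460/119509 → advance -1; mR−mL=-60/317 → turn -1·90°
n=6: pose=(7,7,S); sL=15/37, sR=6/13; mL=-84/481, mR=-15/37; mL+mR=-279/481 → advance -1; mR−mL=-3/13 → turn -1·90°

0 12/37 12/41 -270/1517 -12/37 8 8 N
1 120/377 120/317 -15420/119509 -120/377 8 7 E
2 15/37 6/13 -84/481 -15/37 7 7 S
3 120/289 120/353 -25020/102017 -120/289 7 8 W
4 12/37 12/41 -270/1517 -12/37 8 8 N
5 120/377 120/317 -15420/119509 -120/377 8 7 E
6 15/37 6/13 -84/481 -15/37 7 7 S
final 7 8 W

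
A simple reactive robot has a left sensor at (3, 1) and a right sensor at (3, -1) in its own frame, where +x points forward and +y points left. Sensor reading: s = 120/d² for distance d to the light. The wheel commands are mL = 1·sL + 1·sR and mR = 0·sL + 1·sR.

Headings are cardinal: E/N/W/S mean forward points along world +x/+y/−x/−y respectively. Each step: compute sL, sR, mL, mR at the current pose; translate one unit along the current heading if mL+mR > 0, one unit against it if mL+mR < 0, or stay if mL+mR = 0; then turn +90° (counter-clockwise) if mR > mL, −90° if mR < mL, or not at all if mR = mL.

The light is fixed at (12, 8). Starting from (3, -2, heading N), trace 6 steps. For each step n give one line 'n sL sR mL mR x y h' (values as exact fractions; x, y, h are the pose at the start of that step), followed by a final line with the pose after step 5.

n=0: pose=(3,-2,N); sL=120/149, sR=120/113; mL=31440/16837, mR=120/113; mL+mR=49320/16837 → advance +1; mR−mL=-120/149 → turn -1·90°
n=1: pose=(3,-1,E); sL=6/5, sR=15/17; mL=177/85, mR=15/17; mL+mR=252/85 → advance +1; mR−mL=-6/5 → turn -1·90°
n=2: pose=(4,-1,S); sL=120/193, sR=8/15; mL=3344/2895, mR=8/15; mL+mR=4888/2895 → advance +1; mR−mL=-120/193 → turn -1·90°
n=3: pose=(4,-2,W); sL=60/121, sR=60/101; mL=13320/12221, mR=60/101; mL+mR=20580/12221 → advance +1; mR−mL=-60/121 → turn -1·90°
n=4: pose=(3,-2,N); sL=120/149, sR=120/113; mL=31440/16837, mR=120/113; mL+mR=49320/16837 → advance +1; mR−mL=-120/149 → turn -1·90°
n=5: pose=(3,-1,E); sL=6/5, sR=15/17; mL=177/85, mR=15/17; mL+mR=252/85 → advance +1; mR−mL=-6/5 → turn -1·90°

0 120/149 120/113 31440/16837 120/113 3 -2 N
1 6/5 15/17 177/85 15/17 3 -1 E
2 120/193 8/15 3344/2895 8/15 4 -1 S
3 60/121 60/101 13320/12221 60/101 4 -2 W
4 120/149 120/113 31440/16837 120/113 3 -2 N
5 6/5 15/17 177/85 15/17 3 -1 E
final 4 -1 S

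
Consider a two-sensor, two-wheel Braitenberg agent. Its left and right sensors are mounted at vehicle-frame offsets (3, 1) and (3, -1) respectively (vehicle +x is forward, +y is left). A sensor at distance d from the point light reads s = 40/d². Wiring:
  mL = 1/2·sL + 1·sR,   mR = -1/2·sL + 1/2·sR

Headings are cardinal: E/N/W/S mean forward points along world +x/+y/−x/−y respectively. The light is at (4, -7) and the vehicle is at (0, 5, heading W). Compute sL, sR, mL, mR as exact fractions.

left sensor world pos  = (-3, 4); dL² = 170
right sensor world pos = (-3, 6); dR² = 218
sL = 40/170 = 4/17
sR = 40/218 = 20/109
mL = 1/2·sL + 1·sR = 558/1853
mR = -1/2·sL + 1/2·sR = -48/1853

4/17 20/109 558/1853 -48/1853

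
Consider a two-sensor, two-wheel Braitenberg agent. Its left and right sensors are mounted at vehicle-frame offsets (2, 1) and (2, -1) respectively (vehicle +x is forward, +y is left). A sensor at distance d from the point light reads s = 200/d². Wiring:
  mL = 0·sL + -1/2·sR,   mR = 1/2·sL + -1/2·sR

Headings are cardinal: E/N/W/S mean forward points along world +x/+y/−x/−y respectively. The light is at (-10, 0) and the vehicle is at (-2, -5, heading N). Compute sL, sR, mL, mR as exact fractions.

left sensor world pos  = (-3, -3); dL² = 58
right sensor world pos = (-1, -3); dR² = 90
sL = 200/58 = 100/29
sR = 200/90 = 20/9
mL = 0·sL + -1/2·sR = -10/9
mR = 1/2·sL + -1/2·sR = 160/261

100/29 20/9 -10/9 160/261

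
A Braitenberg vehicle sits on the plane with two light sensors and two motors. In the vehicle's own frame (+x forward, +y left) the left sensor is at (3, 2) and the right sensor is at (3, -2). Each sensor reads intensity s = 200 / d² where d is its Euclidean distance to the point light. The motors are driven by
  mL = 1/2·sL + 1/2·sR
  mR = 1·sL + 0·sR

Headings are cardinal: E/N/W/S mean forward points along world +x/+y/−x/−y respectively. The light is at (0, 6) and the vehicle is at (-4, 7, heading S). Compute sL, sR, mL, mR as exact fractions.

25 5 15 25

left sensor world pos  = (-2, 4); dL² = 8
right sensor world pos = (-6, 4); dR² = 40
sL = 200/8 = 25
sR = 200/40 = 5
mL = 1/2·sL + 1/2·sR = 15
mR = 1·sL + 0·sR = 25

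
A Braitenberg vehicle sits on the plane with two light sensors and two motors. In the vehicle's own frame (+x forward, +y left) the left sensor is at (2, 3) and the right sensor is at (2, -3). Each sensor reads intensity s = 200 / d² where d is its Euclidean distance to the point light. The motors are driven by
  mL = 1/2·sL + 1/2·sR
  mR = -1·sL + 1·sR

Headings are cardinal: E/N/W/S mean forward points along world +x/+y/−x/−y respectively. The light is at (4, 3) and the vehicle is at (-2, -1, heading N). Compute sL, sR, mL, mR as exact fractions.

left sensor world pos  = (-5, 1); dL² = 85
right sensor world pos = (1, 1); dR² = 13
sL = 200/85 = 40/17
sR = 200/13 = 200/13
mL = 1/2·sL + 1/2·sR = 1960/221
mR = -1·sL + 1·sR = 2880/221

40/17 200/13 1960/221 2880/221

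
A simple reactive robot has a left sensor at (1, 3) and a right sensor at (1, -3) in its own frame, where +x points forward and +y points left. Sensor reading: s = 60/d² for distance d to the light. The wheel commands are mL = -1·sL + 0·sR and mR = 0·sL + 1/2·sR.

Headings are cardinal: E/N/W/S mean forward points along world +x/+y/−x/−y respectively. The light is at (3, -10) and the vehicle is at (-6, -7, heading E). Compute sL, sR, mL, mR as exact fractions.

left sensor world pos  = (-5, -4); dL² = 100
right sensor world pos = (-5, -10); dR² = 64
sL = 60/100 = 3/5
sR = 60/64 = 15/16
mL = -1·sL + 0·sR = -3/5
mR = 0·sL + 1/2·sR = 15/32

3/5 15/16 -3/5 15/32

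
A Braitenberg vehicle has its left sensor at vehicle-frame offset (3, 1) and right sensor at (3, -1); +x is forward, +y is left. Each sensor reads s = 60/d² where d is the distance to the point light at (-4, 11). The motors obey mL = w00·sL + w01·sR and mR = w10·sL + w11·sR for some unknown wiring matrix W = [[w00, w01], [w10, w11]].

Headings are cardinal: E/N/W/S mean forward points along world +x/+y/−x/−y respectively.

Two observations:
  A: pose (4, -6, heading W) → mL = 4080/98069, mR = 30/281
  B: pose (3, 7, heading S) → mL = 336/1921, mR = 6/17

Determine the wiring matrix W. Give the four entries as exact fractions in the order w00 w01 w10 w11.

obs A: pose=(4,-6,W) → sL=60/349, sR=60/281, mL=4080/98069, mR=30/281
obs B: pose=(3,7,S) → sL=60/113, sR=12/17, mL=336/1921, mR=6/17
sensor matrix S = [[60/349, 60/281], [60/113, 12/17]]; det S = 1503360/188390549
solve [mL_A; mL_B] = S·[w00; w01] and [mR_A; mR_B] = S·[w10; w11]:
  w00 = -1, w01 = 1, w10 = 0, w11 = 1/2

-1 1 0 1/2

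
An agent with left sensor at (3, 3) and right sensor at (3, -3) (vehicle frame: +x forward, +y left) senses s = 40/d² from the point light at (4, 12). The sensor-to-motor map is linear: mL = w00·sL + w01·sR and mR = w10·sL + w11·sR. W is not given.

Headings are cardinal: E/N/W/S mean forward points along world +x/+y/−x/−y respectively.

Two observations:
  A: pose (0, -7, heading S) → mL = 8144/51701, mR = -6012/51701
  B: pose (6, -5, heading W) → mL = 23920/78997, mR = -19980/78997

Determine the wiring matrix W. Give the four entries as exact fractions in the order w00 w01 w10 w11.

1 1 -1/2 -1

obs A: pose=(0,-7,S) → sL=8/97, sR=40/533, mL=8144/51701, mR=-6012/51701
obs B: pose=(6,-5,W) → sL=40/401, sR=40/197, mL=23920/78997, mR=-19980/78997
sensor matrix S = [[8/97, 40/533], [40/401, 40/197]]; det S = 37820160/4084223897
solve [mL_A; mL_B] = S·[w00; w01] and [mR_A; mR_B] = S·[w10; w11]:
  w00 = 1, w01 = 1, w10 = -1/2, w11 = -1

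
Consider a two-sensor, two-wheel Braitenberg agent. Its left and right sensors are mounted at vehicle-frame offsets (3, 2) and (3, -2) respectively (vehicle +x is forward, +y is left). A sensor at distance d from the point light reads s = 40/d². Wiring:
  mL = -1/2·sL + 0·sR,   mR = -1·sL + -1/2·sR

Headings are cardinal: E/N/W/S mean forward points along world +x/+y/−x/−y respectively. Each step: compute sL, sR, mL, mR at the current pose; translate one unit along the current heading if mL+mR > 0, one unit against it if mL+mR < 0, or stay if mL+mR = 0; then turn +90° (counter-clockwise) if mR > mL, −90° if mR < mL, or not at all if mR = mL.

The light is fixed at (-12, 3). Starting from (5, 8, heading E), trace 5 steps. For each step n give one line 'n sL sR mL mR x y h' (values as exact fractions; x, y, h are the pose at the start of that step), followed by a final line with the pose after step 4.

n=0: pose=(5,8,E); sL=40/449, sR=40/409; mL=-20/449, mR=-25340/183641; mL+mR=-33520/183641 → advance -1; mR−mL=-17160/183641 → turn -1·90°
n=1: pose=(4,8,S); sL=5/41, sR=1/5; mL=-5/82, mR=-91/410; mL+mR=-58/205 → advance -1; mR−mL=-33/205 → turn -1·90°
n=2: pose=(4,9,W); sL=8/37, sR=40/233; mL=-4/37, mR=-2604/8621; mL+mR=-3536/8621 → advance -1; mR−mL=-1672/8621 → turn -1·90°
n=3: pose=(5,9,N); sL=20/153, sR=20/221; mL=-10/153, mR=-350/1989; mL+mR=-160/663 → advance -1; mR−mL=-220/1989 → turn -1·90°
n=4: pose=(5,8,E); sL=40/449, sR=40/409; mL=-20/449, mR=-25340/183641; mL+mR=-33520/183641 → advance -1; mR−mL=-17160/183641 → turn -1·90°

0 40/449 40/409 -20/449 -25340/183641 5 8 E
1 5/41 1/5 -5/82 -91/410 4 8 S
2 8/37 40/233 -4/37 -2604/8621 4 9 W
3 20/153 20/221 -10/153 -350/1989 5 9 N
4 40/449 40/409 -20/449 -25340/183641 5 8 E
final 4 8 S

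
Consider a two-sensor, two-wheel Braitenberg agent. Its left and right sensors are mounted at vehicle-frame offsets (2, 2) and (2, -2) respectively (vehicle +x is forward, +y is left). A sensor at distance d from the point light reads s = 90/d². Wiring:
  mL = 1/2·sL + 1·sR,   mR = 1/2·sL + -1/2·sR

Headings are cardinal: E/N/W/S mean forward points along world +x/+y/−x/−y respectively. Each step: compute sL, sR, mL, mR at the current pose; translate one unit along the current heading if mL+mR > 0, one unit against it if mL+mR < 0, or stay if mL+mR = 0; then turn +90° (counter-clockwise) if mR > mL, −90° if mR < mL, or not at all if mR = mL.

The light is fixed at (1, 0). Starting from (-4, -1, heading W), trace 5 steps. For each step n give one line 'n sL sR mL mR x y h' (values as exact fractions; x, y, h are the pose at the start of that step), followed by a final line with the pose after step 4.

n=0: pose=(-4,-1,W); sL=45/29, sR=9/5; mL=747/290, mR=-18/145; mL+mR=711/290 → advance +1; mR−mL=-27/10 → turn -1·90°
n=1: pose=(-5,-1,N); sL=18/13, sR=90/17; mL=1323/221, mR=-432/221; mL+mR=891/221 → advance +1; mR−mL=-135/17 → turn -1·90°
n=2: pose=(-5,0,E); sL=9/2, sR=9/2; mL=27/4, mR=0; mL+mR=27/4 → advance +1; mR−mL=-27/4 → turn -1·90°
n=3: pose=(-4,0,S); sL=90/13, sR=90/53; mL=3555/689, mR=1800/689; mL+mR=5355/689 → advance +1; mR−mL=-135/53 → turn -1·90°
n=4: pose=(-4,-1,W); sL=45/29, sR=9/5; mL=747/290, mR=-18/145; mL+mR=711/290 → advance +1; mR−mL=-27/10 → turn -1·90°

0 45/29 9/5 747/290 -18/145 -4 -1 W
1 18/13 90/17 1323/221 -432/221 -5 -1 N
2 9/2 9/2 27/4 0 -5 0 E
3 90/13 90/53 3555/689 1800/689 -4 0 S
4 45/29 9/5 747/290 -18/145 -4 -1 W
final -5 -1 N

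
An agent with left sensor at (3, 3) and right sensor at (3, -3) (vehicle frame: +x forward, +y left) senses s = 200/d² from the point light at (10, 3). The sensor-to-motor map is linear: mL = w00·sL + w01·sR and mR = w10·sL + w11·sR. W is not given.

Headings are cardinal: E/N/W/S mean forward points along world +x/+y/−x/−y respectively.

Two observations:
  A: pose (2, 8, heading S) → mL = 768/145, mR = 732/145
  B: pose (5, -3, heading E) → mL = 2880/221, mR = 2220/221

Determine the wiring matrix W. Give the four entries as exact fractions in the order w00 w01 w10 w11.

obs A: pose=(2,8,S) → sL=200/29, sR=8/5, mL=768/145, mR=732/145
obs B: pose=(5,-3,E) → sL=200/13, sR=40/17, mL=2880/221, mR=2220/221
sensor matrix S = [[200/29, 8/5], [200/13, 40/17]]; det S = -53760/6409
solve [mL_A; mL_B] = S·[w00; w01] and [mR_A; mR_B] = S·[w10; w11]:
  w00 = 1, w01 = -1, w10 = 1/2, w11 = 1

1 -1 1/2 1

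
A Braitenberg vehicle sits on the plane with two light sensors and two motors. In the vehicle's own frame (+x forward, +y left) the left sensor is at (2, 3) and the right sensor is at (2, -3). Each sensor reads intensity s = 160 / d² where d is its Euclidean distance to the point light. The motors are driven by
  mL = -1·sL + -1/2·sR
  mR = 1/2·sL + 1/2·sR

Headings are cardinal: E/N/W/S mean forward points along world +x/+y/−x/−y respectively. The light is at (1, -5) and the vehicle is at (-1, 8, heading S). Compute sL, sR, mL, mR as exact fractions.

80/61 80/73 -8280/4453 5360/4453

left sensor world pos  = (2, 6); dL² = 122
right sensor world pos = (-4, 6); dR² = 146
sL = 160/122 = 80/61
sR = 160/146 = 80/73
mL = -1·sL + -1/2·sR = -8280/4453
mR = 1/2·sL + 1/2·sR = 5360/4453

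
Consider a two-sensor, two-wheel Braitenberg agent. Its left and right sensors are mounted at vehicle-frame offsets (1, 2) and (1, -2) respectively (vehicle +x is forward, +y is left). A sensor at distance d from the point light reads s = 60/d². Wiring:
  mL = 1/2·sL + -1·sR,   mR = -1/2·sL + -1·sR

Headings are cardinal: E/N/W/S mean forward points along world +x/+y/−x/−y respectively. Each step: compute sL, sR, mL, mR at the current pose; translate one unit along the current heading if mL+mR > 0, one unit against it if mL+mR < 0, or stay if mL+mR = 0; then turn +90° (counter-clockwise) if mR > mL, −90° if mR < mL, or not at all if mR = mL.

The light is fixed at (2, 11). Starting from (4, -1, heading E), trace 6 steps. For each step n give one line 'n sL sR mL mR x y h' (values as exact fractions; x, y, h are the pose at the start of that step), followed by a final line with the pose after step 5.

0 60/109 12/41 -78/4469 -2538/4469 4 -1 E
1 30/89 6/17 -279/1513 -789/1513 3 -1 S
2 60/169 20/27 -2570/4563 -4190/4563 3 0 W
3 3/5 15/29 -63/290 -237/290 4 0 N
4 60/109 12/41 -78/4469 -2538/4469 4 -1 E
5 30/89 6/17 -279/1513 -789/1513 3 -1 S
final 3 0 W

n=0: pose=(4,-1,E); sL=60/109, sR=12/41; mL=-78/4469, mR=-2538/4469; mL+mR=-24/41 → advance -1; mR−mL=-60/109 → turn -1·90°
n=1: pose=(3,-1,S); sL=30/89, sR=6/17; mL=-279/1513, mR=-789/1513; mL+mR=-12/17 → advance -1; mR−mL=-30/89 → turn -1·90°
n=2: pose=(3,0,W); sL=60/169, sR=20/27; mL=-2570/4563, mR=-4190/4563; mL+mR=-40/27 → advance -1; mR−mL=-60/169 → turn -1·90°
n=3: pose=(4,0,N); sL=3/5, sR=15/29; mL=-63/290, mR=-237/290; mL+mR=-30/29 → advance -1; mR−mL=-3/5 → turn -1·90°
n=4: pose=(4,-1,E); sL=60/109, sR=12/41; mL=-78/4469, mR=-2538/4469; mL+mR=-24/41 → advance -1; mR−mL=-60/109 → turn -1·90°
n=5: pose=(3,-1,S); sL=30/89, sR=6/17; mL=-279/1513, mR=-789/1513; mL+mR=-12/17 → advance -1; mR−mL=-30/89 → turn -1·90°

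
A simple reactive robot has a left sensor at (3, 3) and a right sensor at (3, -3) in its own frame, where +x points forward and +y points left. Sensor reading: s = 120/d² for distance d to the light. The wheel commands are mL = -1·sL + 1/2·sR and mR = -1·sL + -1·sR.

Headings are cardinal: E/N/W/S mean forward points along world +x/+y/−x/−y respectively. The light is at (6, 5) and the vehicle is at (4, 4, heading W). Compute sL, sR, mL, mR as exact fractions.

120/41 120/29 -1020/1189 -8400/1189

left sensor world pos  = (1, 1); dL² = 41
right sensor world pos = (1, 7); dR² = 29
sL = 120/41 = 120/41
sR = 120/29 = 120/29
mL = -1·sL + 1/2·sR = -1020/1189
mR = -1·sL + -1·sR = -8400/1189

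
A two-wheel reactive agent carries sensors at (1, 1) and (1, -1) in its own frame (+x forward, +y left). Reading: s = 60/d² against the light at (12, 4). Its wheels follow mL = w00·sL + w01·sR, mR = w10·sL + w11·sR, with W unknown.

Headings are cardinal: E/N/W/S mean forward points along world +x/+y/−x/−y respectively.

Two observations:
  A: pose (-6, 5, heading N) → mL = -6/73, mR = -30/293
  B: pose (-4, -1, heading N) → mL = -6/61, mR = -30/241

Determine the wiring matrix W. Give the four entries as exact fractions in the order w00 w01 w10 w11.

obs A: pose=(-6,5,N) → sL=12/73, sR=60/293, mL=-6/73, mR=-30/293
obs B: pose=(-4,-1,N) → sL=12/61, sR=60/241, mL=-6/61, mR=-30/241
sensor matrix S = [[12/73, 60/293], [12/61, 60/241]]; det S = 201600/314439689
solve [mL_A; mL_B] = S·[w00; w01] and [mR_A; mR_B] = S·[w10; w11]:
  w00 = -1/2, w01 = 0, w10 = 0, w11 = -1/2

-1/2 0 0 -1/2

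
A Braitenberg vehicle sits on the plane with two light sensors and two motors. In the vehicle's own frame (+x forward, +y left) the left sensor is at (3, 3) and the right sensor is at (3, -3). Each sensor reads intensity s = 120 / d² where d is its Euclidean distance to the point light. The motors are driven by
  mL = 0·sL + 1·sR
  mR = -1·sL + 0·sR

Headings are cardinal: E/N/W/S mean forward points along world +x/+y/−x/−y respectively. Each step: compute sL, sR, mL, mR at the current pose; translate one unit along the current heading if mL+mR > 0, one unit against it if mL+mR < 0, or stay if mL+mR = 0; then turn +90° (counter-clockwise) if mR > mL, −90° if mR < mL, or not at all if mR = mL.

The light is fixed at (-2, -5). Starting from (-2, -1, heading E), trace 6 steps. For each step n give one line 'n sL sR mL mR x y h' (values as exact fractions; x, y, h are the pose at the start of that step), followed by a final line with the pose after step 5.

0 60/29 12 12 -60/29 -2 -1 E
1 120/17 24 24 -120/17 -1 -1 S
2 30 3 3 -30 -1 -2 W
3 120/37 120/61 120/61 -120/37 0 -2 N
4 12/5 60/13 60/13 -12/5 0 -3 E
5 120/37 120 120 -120/37 1 -3 S
final 1 -4 W

n=0: pose=(-2,-1,E); sL=60/29, sR=12; mL=12, mR=-60/29; mL+mR=288/29 → advance +1; mR−mL=-408/29 → turn -1·90°
n=1: pose=(-1,-1,S); sL=120/17, sR=24; mL=24, mR=-120/17; mL+mR=288/17 → advance +1; mR−mL=-528/17 → turn -1·90°
n=2: pose=(-1,-2,W); sL=30, sR=3; mL=3, mR=-30; mL+mR=-27 → advance -1; mR−mL=-33 → turn -1·90°
n=3: pose=(0,-2,N); sL=120/37, sR=120/61; mL=120/61, mR=-120/37; mL+mR=-2880/2257 → advance -1; mR−mL=-11760/2257 → turn -1·90°
n=4: pose=(0,-3,E); sL=12/5, sR=60/13; mL=60/13, mR=-12/5; mL+mR=144/65 → advance +1; mR−mL=-456/65 → turn -1·90°
n=5: pose=(1,-3,S); sL=120/37, sR=120; mL=120, mR=-120/37; mL+mR=4320/37 → advance +1; mR−mL=-4560/37 → turn -1·90°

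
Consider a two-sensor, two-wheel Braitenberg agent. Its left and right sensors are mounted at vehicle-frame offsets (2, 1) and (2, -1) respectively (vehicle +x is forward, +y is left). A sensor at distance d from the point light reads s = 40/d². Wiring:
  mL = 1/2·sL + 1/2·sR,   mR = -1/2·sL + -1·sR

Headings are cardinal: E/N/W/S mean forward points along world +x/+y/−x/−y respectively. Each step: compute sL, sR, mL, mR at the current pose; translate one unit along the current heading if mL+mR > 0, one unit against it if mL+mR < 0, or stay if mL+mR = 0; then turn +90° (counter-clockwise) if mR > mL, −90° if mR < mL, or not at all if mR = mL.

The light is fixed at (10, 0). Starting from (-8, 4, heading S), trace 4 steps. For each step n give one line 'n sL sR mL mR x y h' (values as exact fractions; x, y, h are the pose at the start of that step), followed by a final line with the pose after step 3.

0 40/293 8/73 2632/21389 -3804/21389 -8 4 S
1 5/52 10/109 1065/11336 -1585/11336 -8 5 W
2 40/373 8/61 2712/22753 -4204/22753 -7 5 N
3 4/25 20/117 484/2925 -734/2925 -7 4 E
final -8 4 S

n=0: pose=(-8,4,S); sL=40/293, sR=8/73; mL=2632/21389, mR=-3804/21389; mL+mR=-4/73 → advance -1; mR−mL=-6436/21389 → turn -1·90°
n=1: pose=(-8,5,W); sL=5/52, sR=10/109; mL=1065/11336, mR=-1585/11336; mL+mR=-5/109 → advance -1; mR−mL=-1325/5668 → turn -1·90°
n=2: pose=(-7,5,N); sL=40/373, sR=8/61; mL=2712/22753, mR=-4204/22753; mL+mR=-4/61 → advance -1; mR−mL=-6916/22753 → turn -1·90°
n=3: pose=(-7,4,E); sL=4/25, sR=20/117; mL=484/2925, mR=-734/2925; mL+mR=-10/117 → advance -1; mR−mL=-406/975 → turn -1·90°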